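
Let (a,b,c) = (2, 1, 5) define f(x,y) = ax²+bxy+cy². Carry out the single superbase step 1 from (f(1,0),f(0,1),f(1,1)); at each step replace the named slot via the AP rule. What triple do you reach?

start (2,5,8) = (f(1,0),f(0,1),f(1,1))
replace slot 1: 2·(5+8) − 2 = 24 → (24,5,8)

24,5,8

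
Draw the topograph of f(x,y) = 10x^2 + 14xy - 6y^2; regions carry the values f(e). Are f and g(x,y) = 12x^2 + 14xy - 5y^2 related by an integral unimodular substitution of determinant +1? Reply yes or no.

D₁ = 436, D₂ = 436
river cycle of f (length 14): (-6, 10, 14), (14, 18, -2), (-2, 18, 14), (14, 10, -6), (-6, 14, 10), (10, 6, -10), (-10, 14, 6), (6, 10, -14), (-14, 18, 2), (2, 18, -14), … (4 more)
river cycle of g (length 30): (-5, 16, 9), (9, 20, -1), (-1, 20, 9), (9, 16, -5), (-5, 14, 12), (12, 10, -7), (-7, 18, 4), (4, 14, -15), (-15, 16, 3), (3, 20, -3), … (20 more)
cycles differ ⇒ inequivalent

no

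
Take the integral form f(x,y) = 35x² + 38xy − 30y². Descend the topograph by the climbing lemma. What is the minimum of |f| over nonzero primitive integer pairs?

river: ρ → (-30,22,43)
river: ρ → (43,64,-9)
river: ρ → (-9,62,50)
river: ρ → (50,38,-21)
river: ρ → (-21,46,42)
river: ρ → (42,38,-25)
river: ρ → (-25,62,18)
river: ρ → (18,46,-49)
river: ρ → (-49,52,15)
river: ρ → (15,68,-17)
river: ρ → (-17,68,15)
river: ρ → (15,52,-49)
river: ρ → (-49,46,18)
river: ρ → (18,62,-25)
river: ρ → (-25,38,42)
river: ρ → (42,46,-21)
river: ρ → (-21,38,50)
river: ρ → (50,62,-9)
river: ρ → (-9,64,43)
river: ρ → (43,22,-30)
river: ρ → (-30,38,35)
river: ρ → (35,32,-33)
river: ρ → (-33,34,34)
river: ρ → (34,34,-33)
river: ρ → (-33,32,35)
river: ρ → (35,38,-30)
closes: descent 0, river 26
min |a| on river = 9

9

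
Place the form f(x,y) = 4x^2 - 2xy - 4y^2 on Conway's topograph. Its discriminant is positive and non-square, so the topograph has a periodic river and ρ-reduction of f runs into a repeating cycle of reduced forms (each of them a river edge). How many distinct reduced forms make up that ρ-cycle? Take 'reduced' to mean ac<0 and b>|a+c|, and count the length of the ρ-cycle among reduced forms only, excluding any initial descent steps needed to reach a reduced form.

D = 68, ⌊√D⌋ = 8
descent: ρ → (-4,2,4)  [lands on river]
river: ρ → (4,6,-2)
river: ρ → (-2,6,4)
river: ρ → (4,2,-4)
river: ρ → (-4,6,2)
river: ρ → (2,6,-4)
ρ-cycle length = 6 (tail of 1 descent step not counted)

6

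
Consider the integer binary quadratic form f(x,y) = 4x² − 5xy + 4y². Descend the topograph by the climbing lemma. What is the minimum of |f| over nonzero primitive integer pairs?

translate: b→3 (≡-5 mod 8), so (4,-5,4)→(4,3,3)
flip: (4,3,3)→(3,-3,4)
translate: b→3 (≡-3 mod 6), so (3,-3,4)→(3,3,4)
reduced (well bottom): (3,3,4) with a≤c, −a<b≤a
well minimum = a = 3

3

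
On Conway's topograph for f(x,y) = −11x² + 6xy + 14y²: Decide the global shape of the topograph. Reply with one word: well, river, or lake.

D = b²−4ac = 6² − 4·(-11)·14 = 652
D > 0 non-square ⇒ indefinite ⇒ periodic river

river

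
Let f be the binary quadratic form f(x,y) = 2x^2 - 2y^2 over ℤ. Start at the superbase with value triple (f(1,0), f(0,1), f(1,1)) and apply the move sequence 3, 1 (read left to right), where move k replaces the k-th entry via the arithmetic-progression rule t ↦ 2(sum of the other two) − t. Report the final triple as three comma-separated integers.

start (2,-2,0) = (f(1,0),f(0,1),f(1,1))
replace slot 3: 2·(2+(-2)) − 0 = 0 → (2,-2,0)
replace slot 1: 2·((-2)+0) − 2 = -6 → (-6,-2,0)

-6,-2,0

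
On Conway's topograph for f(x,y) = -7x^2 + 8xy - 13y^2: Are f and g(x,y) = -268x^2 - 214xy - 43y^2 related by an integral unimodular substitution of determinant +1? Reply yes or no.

D₁ = -300, D₂ = -300
f is negative-definite; reduce −f:
−f: translate: b→6 (≡-8 mod 14), so (7,-8,13)→(7,6,12)
−f: reduced (well bottom): (7,6,12) with a≤c, −a<b≤a
flip sign back: reduced form of f is (-7,-6,-12)
g is negative-definite; reduce −g:
−g: flip: (268,214,43)→(43,-214,268)
−g: translate: b→-42 (≡-214 mod 86), so (43,-214,268)→(43,-42,12)
−g: flip: (43,-42,12)→(12,42,43)
−g: translate: b→-6 (≡42 mod 24), so (12,42,43)→(12,-6,7)
−g: flip: (12,-6,7)→(7,6,12)
−g: reduced (well bottom): (7,6,12) with a≤c, −a<b≤a
flip sign back: reduced form of g is (-7,-6,-12)
reduced forms (-7, -6, -12) vs (-7, -6, -12) ⇒ equivalent

yes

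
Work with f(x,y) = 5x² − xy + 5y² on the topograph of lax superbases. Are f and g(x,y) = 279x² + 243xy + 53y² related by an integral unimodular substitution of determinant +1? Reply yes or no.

D₁ = -99, D₂ = -99
f: flip: (5,-1,5)→(5,1,5)
f: reduced (well bottom): (5,1,5) with a≤c, −a<b≤a
g: flip: (279,243,53)→(53,-243,279)
g: translate: b→-31 (≡-243 mod 106), so (53,-243,279)→(53,-31,5)
g: flip: (53,-31,5)→(5,31,53)
g: translate: b→1 (≡31 mod 10), so (5,31,53)→(5,1,5)
g: reduced (well bottom): (5,1,5) with a≤c, −a<b≤a
reduced forms (5, 1, 5) vs (5, 1, 5) ⇒ equivalent

yes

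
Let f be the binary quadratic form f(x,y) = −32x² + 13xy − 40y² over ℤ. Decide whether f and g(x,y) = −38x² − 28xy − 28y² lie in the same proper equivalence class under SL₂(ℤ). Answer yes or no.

D₁ = -4951, D₂ = -3472
discriminants differ ⇒ not SL₂(ℤ)-equivalent

no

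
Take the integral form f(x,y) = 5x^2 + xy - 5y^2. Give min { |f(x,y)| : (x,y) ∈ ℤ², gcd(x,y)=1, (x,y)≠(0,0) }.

river: ρ → (-5,9,1)
river: ρ → (1,9,-5)
river: ρ → (-5,1,5)
river: ρ → (5,9,-1)
river: ρ → (-1,9,5)
river: ρ → (5,1,-5)
closes: descent 0, river 6
min |a| on river = 1

1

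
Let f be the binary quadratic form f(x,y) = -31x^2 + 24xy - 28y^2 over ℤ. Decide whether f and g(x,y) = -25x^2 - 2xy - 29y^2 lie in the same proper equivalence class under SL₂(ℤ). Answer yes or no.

D₁ = -2896, D₂ = -2896
f is negative-definite; reduce −f:
−f: flip: (31,-24,28)→(28,24,31)
−f: reduced (well bottom): (28,24,31) with a≤c, −a<b≤a
flip sign back: reduced form of f is (-28,-24,-31)
g is negative-definite; reduce −g:
−g: reduced (well bottom): (25,2,29) with a≤c, −a<b≤a
flip sign back: reduced form of g is (-25,-2,-29)
reduced forms (-28, -24, -31) vs (-25, -2, -29) ⇒ inequivalent

no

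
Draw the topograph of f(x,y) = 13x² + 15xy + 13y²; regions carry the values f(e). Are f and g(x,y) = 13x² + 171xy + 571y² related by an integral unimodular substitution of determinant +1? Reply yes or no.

D₁ = -451, D₂ = -451
f: translate: b→-11 (≡15 mod 26), so (13,15,13)→(13,-11,11)
f: flip: (13,-11,11)→(11,11,13)
f: reduced (well bottom): (11,11,13) with a≤c, −a<b≤a
g: translate: b→-11 (≡171 mod 26), so (13,171,571)→(13,-11,11)
g: flip: (13,-11,11)→(11,11,13)
g: reduced (well bottom): (11,11,13) with a≤c, −a<b≤a
reduced forms (11, 11, 13) vs (11, 11, 13) ⇒ equivalent

yes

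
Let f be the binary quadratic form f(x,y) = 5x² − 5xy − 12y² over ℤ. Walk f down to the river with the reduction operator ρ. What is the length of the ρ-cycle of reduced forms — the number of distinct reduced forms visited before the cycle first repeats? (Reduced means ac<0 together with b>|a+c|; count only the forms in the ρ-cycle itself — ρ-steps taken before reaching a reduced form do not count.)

D = 265, ⌊√D⌋ = 16
descent: ρ → (-12,5,5)
descent: ρ → (5,15,-2)  [lands on river]
river: ρ → (-2,13,12)
river: ρ → (12,11,-3)
river: ρ → (-3,13,8)
river: ρ → (8,3,-8)
river: ρ → (-8,13,3)
river: ρ → (3,11,-12)
river: ρ → (-12,13,2)
river: ρ → (2,15,-5)
river: ρ → (-5,15,2)
river: ρ → (2,13,-12)
river: ρ → (-12,11,3)
river: ρ → (3,13,-8)
river: ρ → (-8,3,8)
river: ρ → (8,13,-3)
river: ρ → (-3,11,12)
river: ρ → (12,13,-2)
river: ρ → (-2,15,5)
ρ-cycle length = 18 (tail of 2 descent steps not counted)

18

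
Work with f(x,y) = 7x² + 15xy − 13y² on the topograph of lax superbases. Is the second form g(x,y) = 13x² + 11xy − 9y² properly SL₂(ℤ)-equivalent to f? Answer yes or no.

D₁ = 589, D₂ = 589
river cycle of f (length 16): (-13, 11, 9), (9, 7, -15), (-15, 23, 1), (1, 23, -15), (-15, 7, 9), (9, 11, -13), (-13, 15, 7), (7, 13, -15), (-15, 17, 5), (5, 23, -3), … (6 more)
river cycle of g (length 16): (-9, 7, 15), (15, 23, -1), (-1, 23, 15), (15, 7, -9), (-9, 11, 13), (13, 15, -7), (-7, 13, 15), (15, 17, -5), (-5, 23, 3), (3, 19, -19), … (6 more)
cycles differ ⇒ inequivalent

no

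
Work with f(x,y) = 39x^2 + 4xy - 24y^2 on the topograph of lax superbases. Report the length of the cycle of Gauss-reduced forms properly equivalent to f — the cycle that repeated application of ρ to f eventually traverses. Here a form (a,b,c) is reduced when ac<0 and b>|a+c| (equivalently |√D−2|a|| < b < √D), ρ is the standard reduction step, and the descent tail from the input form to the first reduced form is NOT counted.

D = 3760, ⌊√D⌋ = 61
descent: ρ → (-24,44,19)  [lands on river]
river: ρ → (19,32,-36)
river: ρ → (-36,40,15)
river: ρ → (15,50,-21)
river: ρ → (-21,34,31)
river: ρ → (31,28,-24)
river: ρ → (-24,20,35)
river: ρ → (35,50,-9)
river: ρ → (-9,58,11)
river: ρ → (11,52,-24)
ρ-cycle length = 10 (tail of 1 descent step not counted)

10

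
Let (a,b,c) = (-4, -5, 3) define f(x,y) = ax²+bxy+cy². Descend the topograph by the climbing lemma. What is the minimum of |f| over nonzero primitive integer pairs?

descent: ρ → (3,5,-4)  [lands on river]
river: ρ → (-4,3,4)
river: ρ → (4,5,-3)
river: ρ → (-3,7,2)
river: ρ → (2,5,-6)
river: ρ → (-6,7,1)
river: ρ → (1,7,-6)
river: ρ → (-6,5,2)
river: ρ → (2,7,-3)
river: ρ → (-3,5,4)
river: ρ → (4,3,-4)
river: ρ → (-4,5,3)
river: ρ → (3,7,-2)
river: ρ → (-2,5,6)
river: ρ → (6,7,-1)
river: ρ → (-1,7,6)
river: ρ → (6,5,-2)
river: ρ → (-2,7,3)
closes: descent 1, river 18
min |a| on river = 1

1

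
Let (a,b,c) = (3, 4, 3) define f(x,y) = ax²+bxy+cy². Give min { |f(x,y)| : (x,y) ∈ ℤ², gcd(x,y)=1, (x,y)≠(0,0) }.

translate: b→-2 (≡4 mod 6), so (3,4,3)→(3,-2,2)
flip: (3,-2,2)→(2,2,3)
reduced (well bottom): (2,2,3) with a≤c, −a<b≤a
well minimum = a = 2

2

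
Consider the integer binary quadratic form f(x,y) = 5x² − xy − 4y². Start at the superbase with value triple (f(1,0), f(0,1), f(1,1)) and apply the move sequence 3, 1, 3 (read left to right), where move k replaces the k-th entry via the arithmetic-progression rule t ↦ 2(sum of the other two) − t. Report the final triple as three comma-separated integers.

start (5,-4,0) = (f(1,0),f(0,1),f(1,1))
replace slot 3: 2·(5+(-4)) − 0 = 2 → (5,-4,2)
replace slot 1: 2·((-4)+2) − 5 = -9 → (-9,-4,2)
replace slot 3: 2·((-9)+(-4)) − 2 = -28 → (-9,-4,-28)

-9,-4,-28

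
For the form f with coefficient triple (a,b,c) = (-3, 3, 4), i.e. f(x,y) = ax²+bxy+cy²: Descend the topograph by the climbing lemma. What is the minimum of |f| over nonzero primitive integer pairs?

river: ρ → (4,5,-2)
river: ρ → (-2,7,1)
river: ρ → (1,7,-2)
river: ρ → (-2,5,4)
river: ρ → (4,3,-3)
river: ρ → (-3,3,4)
closes: descent 0, river 6
min |a| on river = 1

1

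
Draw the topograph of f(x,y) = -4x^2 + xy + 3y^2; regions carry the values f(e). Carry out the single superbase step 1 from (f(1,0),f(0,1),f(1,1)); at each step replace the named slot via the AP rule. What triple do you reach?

start (-4,3,0) = (f(1,0),f(0,1),f(1,1))
replace slot 1: 2·(3+0) − (-4) = 10 → (10,3,0)

10,3,0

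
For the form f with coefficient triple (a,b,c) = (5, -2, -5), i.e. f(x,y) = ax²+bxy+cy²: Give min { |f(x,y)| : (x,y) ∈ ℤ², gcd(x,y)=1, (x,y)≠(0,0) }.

descent: ρ → (-5,2,5)  [lands on river]
river: ρ → (5,8,-2)
river: ρ → (-2,8,5)
river: ρ → (5,2,-5)
river: ρ → (-5,8,2)
river: ρ → (2,8,-5)
closes: descent 1, river 6
min |a| on river = 2

2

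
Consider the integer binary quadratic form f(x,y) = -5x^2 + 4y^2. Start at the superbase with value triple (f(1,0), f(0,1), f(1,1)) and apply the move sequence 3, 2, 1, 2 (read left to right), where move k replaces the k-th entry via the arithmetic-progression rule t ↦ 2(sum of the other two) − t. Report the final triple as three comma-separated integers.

start (-5,4,-1) = (f(1,0),f(0,1),f(1,1))
replace slot 3: 2·((-5)+4) − (-1) = -1 → (-5,4,-1)
replace slot 2: 2·((-5)+(-1)) − 4 = -16 → (-5,-16,-1)
replace slot 1: 2·((-16)+(-1)) − (-5) = -29 → (-29,-16,-1)
replace slot 2: 2·((-29)+(-1)) − (-16) = -44 → (-29,-44,-1)

-29,-44,-1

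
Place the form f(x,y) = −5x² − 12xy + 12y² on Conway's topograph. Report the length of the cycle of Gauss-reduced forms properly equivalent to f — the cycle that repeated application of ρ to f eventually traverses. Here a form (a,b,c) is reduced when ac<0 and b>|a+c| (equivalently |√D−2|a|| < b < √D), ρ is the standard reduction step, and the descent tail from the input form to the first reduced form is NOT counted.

D = 384, ⌊√D⌋ = 19
descent: ρ → (12,12,-5)  [lands on river]
river: ρ → (-5,18,3)
river: ρ → (3,18,-5)
river: ρ → (-5,12,12)
ρ-cycle length = 4 (tail of 1 descent step not counted)

4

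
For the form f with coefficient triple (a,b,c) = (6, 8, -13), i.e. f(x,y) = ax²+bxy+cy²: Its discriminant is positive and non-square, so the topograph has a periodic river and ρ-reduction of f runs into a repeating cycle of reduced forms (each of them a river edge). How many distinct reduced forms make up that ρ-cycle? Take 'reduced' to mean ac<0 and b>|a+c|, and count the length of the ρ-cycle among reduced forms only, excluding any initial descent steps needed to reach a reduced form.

D = 376, ⌊√D⌋ = 19
river: ρ → (-13,18,1)
river: ρ → (1,18,-13)
river: ρ → (-13,8,6)
river: ρ → (6,16,-5)
river: ρ → (-5,14,9)
river: ρ → (9,4,-10)
river: ρ → (-10,16,3)
river: ρ → (3,14,-15)
river: ρ → (-15,16,2)
river: ρ → (2,16,-15)
river: ρ → (-15,14,3)
river: ρ → (3,16,-10)
river: ρ → (-10,4,9)
river: ρ → (9,14,-5)
river: ρ → (-5,16,6)
river: ρ → (6,8,-13)
ρ-cycle length = 16 (tail of 0 descent steps not counted)

16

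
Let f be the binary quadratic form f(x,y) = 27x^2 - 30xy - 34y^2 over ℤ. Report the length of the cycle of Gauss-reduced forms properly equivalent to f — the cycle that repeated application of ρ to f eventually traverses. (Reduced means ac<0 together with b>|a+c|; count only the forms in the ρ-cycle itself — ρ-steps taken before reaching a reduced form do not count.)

D = 4572, ⌊√D⌋ = 67
descent: ρ → (-34,30,27)  [lands on river]
river: ρ → (27,24,-37)
river: ρ → (-37,50,14)
river: ρ → (14,62,-13)
river: ρ → (-13,42,54)
river: ρ → (54,66,-1)
river: ρ → (-1,66,54)
river: ρ → (54,42,-13)
river: ρ → (-13,62,14)
river: ρ → (14,50,-37)
river: ρ → (-37,24,27)
river: ρ → (27,30,-34)
river: ρ → (-34,38,23)
river: ρ → (23,54,-18)
river: ρ → (-18,54,23)
river: ρ → (23,38,-34)
ρ-cycle length = 16 (tail of 1 descent step not counted)

16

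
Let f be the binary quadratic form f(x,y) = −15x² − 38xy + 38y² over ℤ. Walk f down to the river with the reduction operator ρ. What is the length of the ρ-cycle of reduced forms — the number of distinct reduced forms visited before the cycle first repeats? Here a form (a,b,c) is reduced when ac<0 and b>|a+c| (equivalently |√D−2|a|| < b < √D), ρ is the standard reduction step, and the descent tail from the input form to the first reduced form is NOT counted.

D = 3724, ⌊√D⌋ = 61
descent: ρ → (38,38,-15)  [lands on river]
river: ρ → (-15,52,17)
river: ρ → (17,50,-18)
river: ρ → (-18,58,5)
river: ρ → (5,52,-51)
river: ρ → (-51,50,6)
river: ρ → (6,58,-15)
river: ρ → (-15,32,45)
river: ρ → (45,58,-2)
river: ρ → (-2,58,45)
river: ρ → (45,32,-15)
river: ρ → (-15,58,6)
river: ρ → (6,50,-51)
river: ρ → (-51,52,5)
river: ρ → (5,58,-18)
river: ρ → (-18,50,17)
river: ρ → (17,52,-15)
river: ρ → (-15,38,38)
ρ-cycle length = 18 (tail of 1 descent step not counted)

18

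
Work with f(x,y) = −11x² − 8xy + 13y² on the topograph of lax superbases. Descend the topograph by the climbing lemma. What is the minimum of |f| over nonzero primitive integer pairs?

descent: ρ → (13,8,-11)  [lands on river]
river: ρ → (-11,14,10)
river: ρ → (10,6,-15)
river: ρ → (-15,24,1)
river: ρ → (1,24,-15)
river: ρ → (-15,6,10)
river: ρ → (10,14,-11)
river: ρ → (-11,8,13)
river: ρ → (13,18,-6)
river: ρ → (-6,18,13)
closes: descent 1, river 10
min |a| on river = 1

1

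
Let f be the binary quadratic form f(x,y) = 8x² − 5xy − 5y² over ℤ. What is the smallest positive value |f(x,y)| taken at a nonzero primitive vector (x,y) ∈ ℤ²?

descent: ρ → (-5,5,8)  [lands on river]
river: ρ → (8,11,-2)
river: ρ → (-2,13,2)
river: ρ → (2,11,-8)
river: ρ → (-8,5,5)
river: ρ → (5,5,-8)
river: ρ → (-8,11,2)
river: ρ → (2,13,-2)
river: ρ → (-2,11,8)
river: ρ → (8,5,-5)
closes: descent 1, river 10
min |a| on river = 2

2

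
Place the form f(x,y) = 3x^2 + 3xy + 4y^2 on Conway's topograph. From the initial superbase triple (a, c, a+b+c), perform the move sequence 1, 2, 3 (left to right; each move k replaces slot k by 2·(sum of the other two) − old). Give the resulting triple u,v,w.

start (3,4,10) = (f(1,0),f(0,1),f(1,1))
replace slot 1: 2·(4+10) − 3 = 25 → (25,4,10)
replace slot 2: 2·(25+10) − 4 = 66 → (25,66,10)
replace slot 3: 2·(25+66) − 10 = 172 → (25,66,172)

25,66,172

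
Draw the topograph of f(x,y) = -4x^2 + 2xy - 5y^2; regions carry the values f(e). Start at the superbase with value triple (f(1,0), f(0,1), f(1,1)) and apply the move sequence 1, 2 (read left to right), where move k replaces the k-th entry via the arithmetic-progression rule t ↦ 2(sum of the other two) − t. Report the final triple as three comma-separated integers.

start (-4,-5,-7) = (f(1,0),f(0,1),f(1,1))
replace slot 1: 2·((-5)+(-7)) − (-4) = -20 → (-20,-5,-7)
replace slot 2: 2·((-20)+(-7)) − (-5) = -49 → (-20,-49,-7)

-20,-49,-7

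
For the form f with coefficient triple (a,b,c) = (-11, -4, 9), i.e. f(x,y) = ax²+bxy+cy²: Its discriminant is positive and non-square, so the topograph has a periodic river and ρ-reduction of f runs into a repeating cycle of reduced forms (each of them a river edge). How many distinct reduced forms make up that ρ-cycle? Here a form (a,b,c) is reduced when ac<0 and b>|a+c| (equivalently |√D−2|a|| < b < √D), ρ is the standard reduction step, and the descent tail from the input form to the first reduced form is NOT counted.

D = 412, ⌊√D⌋ = 20
descent: ρ → (9,4,-11)  [lands on river]
river: ρ → (-11,18,2)
river: ρ → (2,18,-11)
river: ρ → (-11,4,9)
river: ρ → (9,14,-6)
river: ρ → (-6,10,13)
river: ρ → (13,16,-3)
river: ρ → (-3,20,1)
river: ρ → (1,20,-3)
river: ρ → (-3,16,13)
river: ρ → (13,10,-6)
river: ρ → (-6,14,9)
ρ-cycle length = 12 (tail of 1 descent step not counted)

12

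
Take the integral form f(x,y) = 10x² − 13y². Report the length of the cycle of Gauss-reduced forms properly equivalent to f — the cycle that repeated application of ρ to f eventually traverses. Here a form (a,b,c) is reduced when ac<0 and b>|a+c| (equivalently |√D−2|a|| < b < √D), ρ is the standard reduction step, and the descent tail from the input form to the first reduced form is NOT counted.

D = 520, ⌊√D⌋ = 22
descent: ρ → (-13,0,10)
descent: ρ → (10,20,-3)  [lands on river]
river: ρ → (-3,22,3)
river: ρ → (3,20,-10)
river: ρ → (-10,20,3)
river: ρ → (3,22,-3)
river: ρ → (-3,20,10)
ρ-cycle length = 6 (tail of 2 descent steps not counted)

6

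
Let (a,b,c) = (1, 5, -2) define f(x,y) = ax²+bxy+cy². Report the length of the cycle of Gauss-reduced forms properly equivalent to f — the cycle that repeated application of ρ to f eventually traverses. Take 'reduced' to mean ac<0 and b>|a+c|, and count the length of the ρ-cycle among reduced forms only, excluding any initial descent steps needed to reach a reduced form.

D = 33, ⌊√D⌋ = 5
river: ρ → (-2,3,3)
river: ρ → (3,3,-2)
river: ρ → (-2,5,1)
river: ρ → (1,5,-2)
ρ-cycle length = 4 (tail of 0 descent steps not counted)

4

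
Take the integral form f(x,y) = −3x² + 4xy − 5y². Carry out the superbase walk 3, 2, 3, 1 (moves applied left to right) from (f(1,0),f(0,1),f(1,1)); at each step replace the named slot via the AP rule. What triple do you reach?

start (-3,-5,-4) = (f(1,0),f(0,1),f(1,1))
replace slot 3: 2·((-3)+(-5)) − (-4) = -12 → (-3,-5,-12)
replace slot 2: 2·((-3)+(-12)) − (-5) = -25 → (-3,-25,-12)
replace slot 3: 2·((-3)+(-25)) − (-12) = -44 → (-3,-25,-44)
replace slot 1: 2·((-25)+(-44)) − (-3) = -135 → (-135,-25,-44)

-135,-25,-44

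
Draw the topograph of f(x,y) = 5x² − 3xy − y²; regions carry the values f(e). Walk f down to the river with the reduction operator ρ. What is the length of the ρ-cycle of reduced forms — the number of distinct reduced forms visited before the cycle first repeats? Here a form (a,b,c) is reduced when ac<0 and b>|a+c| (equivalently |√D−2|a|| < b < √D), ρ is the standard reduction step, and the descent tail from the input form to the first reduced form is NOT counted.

D = 29, ⌊√D⌋ = 5
descent: ρ → (-1,5,1)  [lands on river]
river: ρ → (1,5,-1)
ρ-cycle length = 2 (tail of 1 descent step not counted)

2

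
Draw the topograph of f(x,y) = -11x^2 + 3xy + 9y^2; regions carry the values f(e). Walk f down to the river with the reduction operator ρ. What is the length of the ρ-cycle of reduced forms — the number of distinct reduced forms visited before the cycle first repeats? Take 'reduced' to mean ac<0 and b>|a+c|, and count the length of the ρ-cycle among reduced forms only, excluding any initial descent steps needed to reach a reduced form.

D = 405, ⌊√D⌋ = 20
river: ρ → (9,15,-5)
river: ρ → (-5,15,9)
river: ρ → (9,3,-11)
river: ρ → (-11,19,1)
river: ρ → (1,19,-11)
river: ρ → (-11,3,9)
ρ-cycle length = 6 (tail of 0 descent steps not counted)

6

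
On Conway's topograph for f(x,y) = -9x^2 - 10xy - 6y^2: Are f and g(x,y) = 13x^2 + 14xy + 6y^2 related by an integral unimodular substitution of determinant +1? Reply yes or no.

D₁ = -116, D₂ = -116
f is negative-definite; reduce −f:
−f: translate: b→-8 (≡10 mod 18), so (9,10,6)→(9,-8,5)
−f: flip: (9,-8,5)→(5,8,9)
−f: translate: b→-2 (≡8 mod 10), so (5,8,9)→(5,-2,6)
−f: reduced (well bottom): (5,-2,6) with a≤c, −a<b≤a
flip sign back: reduced form of f is (-5,2,-6)
g: translate: b→-12 (≡14 mod 26), so (13,14,6)→(13,-12,5)
g: flip: (13,-12,5)→(5,12,13)
g: translate: b→2 (≡12 mod 10), so (5,12,13)→(5,2,6)
g: reduced (well bottom): (5,2,6) with a≤c, −a<b≤a
reduced forms (-5, 2, -6) vs (5, 2, 6) ⇒ inequivalent

no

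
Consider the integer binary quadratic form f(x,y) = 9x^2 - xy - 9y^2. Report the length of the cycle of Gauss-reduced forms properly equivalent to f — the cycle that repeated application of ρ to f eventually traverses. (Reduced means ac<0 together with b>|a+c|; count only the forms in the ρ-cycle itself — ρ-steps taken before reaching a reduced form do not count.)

D = 325, ⌊√D⌋ = 18
descent: ρ → (-9,1,9)  [lands on river]
river: ρ → (9,17,-1)
river: ρ → (-1,17,9)
river: ρ → (9,1,-9)
river: ρ → (-9,17,1)
river: ρ → (1,17,-9)
ρ-cycle length = 6 (tail of 1 descent step not counted)

6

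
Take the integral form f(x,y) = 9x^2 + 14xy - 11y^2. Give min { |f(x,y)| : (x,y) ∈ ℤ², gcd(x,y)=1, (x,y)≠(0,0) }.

river: ρ → (-11,8,12)
river: ρ → (12,16,-7)
river: ρ → (-7,12,16)
river: ρ → (16,20,-3)
river: ρ → (-3,22,9)
river: ρ → (9,14,-11)
closes: descent 0, river 6
min |a| on river = 3

3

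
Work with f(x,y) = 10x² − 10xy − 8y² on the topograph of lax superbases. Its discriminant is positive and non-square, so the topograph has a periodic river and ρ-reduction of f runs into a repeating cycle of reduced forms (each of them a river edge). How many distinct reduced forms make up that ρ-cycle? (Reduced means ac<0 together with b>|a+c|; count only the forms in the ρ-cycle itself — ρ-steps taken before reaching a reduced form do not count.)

D = 420, ⌊√D⌋ = 20
descent: ρ → (-8,10,10)  [lands on river]
river: ρ → (10,10,-8)
river: ρ → (-8,6,12)
river: ρ → (12,18,-2)
river: ρ → (-2,18,12)
river: ρ → (12,6,-8)
ρ-cycle length = 6 (tail of 1 descent step not counted)

6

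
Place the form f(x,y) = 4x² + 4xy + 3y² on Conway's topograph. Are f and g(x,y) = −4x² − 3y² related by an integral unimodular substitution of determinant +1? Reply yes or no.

D₁ = -32, D₂ = -48
discriminants differ ⇒ not SL₂(ℤ)-equivalent

no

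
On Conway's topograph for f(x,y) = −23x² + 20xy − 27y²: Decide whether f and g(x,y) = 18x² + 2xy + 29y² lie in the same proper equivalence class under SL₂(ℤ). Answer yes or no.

D₁ = -2084, D₂ = -2084
f is negative-definite; reduce −f:
−f: reduced (well bottom): (23,-20,27) with a≤c, −a<b≤a
flip sign back: reduced form of f is (-23,20,-27)
g: reduced (well bottom): (18,2,29) with a≤c, −a<b≤a
reduced forms (-23, 20, -27) vs (18, 2, 29) ⇒ inequivalent

no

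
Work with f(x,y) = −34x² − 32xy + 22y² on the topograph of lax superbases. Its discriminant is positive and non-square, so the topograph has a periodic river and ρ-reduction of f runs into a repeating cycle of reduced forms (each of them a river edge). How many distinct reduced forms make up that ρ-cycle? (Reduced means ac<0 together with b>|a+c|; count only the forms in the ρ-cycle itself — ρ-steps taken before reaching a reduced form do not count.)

D = 4016, ⌊√D⌋ = 63
descent: ρ → (22,32,-34)  [lands on river]
river: ρ → (-34,36,20)
river: ρ → (20,44,-26)
river: ρ → (-26,60,4)
river: ρ → (4,60,-26)
river: ρ → (-26,44,20)
river: ρ → (20,36,-34)
river: ρ → (-34,32,22)
river: ρ → (22,56,-10)
river: ρ → (-10,44,52)
river: ρ → (52,60,-2)
river: ρ → (-2,60,52)
river: ρ → (52,44,-10)
river: ρ → (-10,56,22)
ρ-cycle length = 14 (tail of 1 descent step not counted)

14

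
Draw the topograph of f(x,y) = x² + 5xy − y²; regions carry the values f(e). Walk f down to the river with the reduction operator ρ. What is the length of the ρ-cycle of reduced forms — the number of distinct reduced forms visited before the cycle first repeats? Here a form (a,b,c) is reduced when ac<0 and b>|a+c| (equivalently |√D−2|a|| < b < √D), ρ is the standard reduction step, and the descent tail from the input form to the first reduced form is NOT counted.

D = 29, ⌊√D⌋ = 5
river: ρ → (-1,5,1)
river: ρ → (1,5,-1)
ρ-cycle length = 2 (tail of 0 descent steps not counted)

2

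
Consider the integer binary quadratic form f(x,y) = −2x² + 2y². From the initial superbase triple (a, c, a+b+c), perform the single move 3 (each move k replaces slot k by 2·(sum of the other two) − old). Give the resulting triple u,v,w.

start (-2,2,0) = (f(1,0),f(0,1),f(1,1))
replace slot 3: 2·((-2)+2) − 0 = 0 → (-2,2,0)

-2,2,0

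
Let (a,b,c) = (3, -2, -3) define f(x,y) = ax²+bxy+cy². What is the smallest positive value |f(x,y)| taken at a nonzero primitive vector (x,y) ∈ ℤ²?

descent: ρ → (-3,2,3)  [lands on river]
river: ρ → (3,4,-2)
river: ρ → (-2,4,3)
river: ρ → (3,2,-3)
river: ρ → (-3,4,2)
river: ρ → (2,4,-3)
closes: descent 1, river 6
min |a| on river = 2

2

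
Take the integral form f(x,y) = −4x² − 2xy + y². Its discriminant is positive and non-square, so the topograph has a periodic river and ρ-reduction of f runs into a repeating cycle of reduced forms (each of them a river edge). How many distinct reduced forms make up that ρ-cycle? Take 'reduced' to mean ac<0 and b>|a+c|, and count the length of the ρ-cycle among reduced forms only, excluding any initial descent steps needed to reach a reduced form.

D = 20, ⌊√D⌋ = 4
descent: ρ → (1,4,-1)  [lands on river]
river: ρ → (-1,4,1)
ρ-cycle length = 2 (tail of 1 descent step not counted)

2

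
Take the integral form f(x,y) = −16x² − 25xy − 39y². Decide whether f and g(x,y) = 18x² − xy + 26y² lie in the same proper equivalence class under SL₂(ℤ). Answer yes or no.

D₁ = -1871, D₂ = -1871
f is negative-definite; reduce −f:
−f: translate: b→-7 (≡25 mod 32), so (16,25,39)→(16,-7,30)
−f: reduced (well bottom): (16,-7,30) with a≤c, −a<b≤a
flip sign back: reduced form of f is (-16,7,-30)
g: reduced (well bottom): (18,-1,26) with a≤c, −a<b≤a
reduced forms (-16, 7, -30) vs (18, -1, 26) ⇒ inequivalent

no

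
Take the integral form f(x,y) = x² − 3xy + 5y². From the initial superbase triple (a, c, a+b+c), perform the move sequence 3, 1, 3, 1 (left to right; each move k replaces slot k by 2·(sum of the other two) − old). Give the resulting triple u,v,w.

start (1,5,3) = (f(1,0),f(0,1),f(1,1))
replace slot 3: 2·(1+5) − 3 = 9 → (1,5,9)
replace slot 1: 2·(5+9) − 1 = 27 → (27,5,9)
replace slot 3: 2·(27+5) − 9 = 55 → (27,5,55)
replace slot 1: 2·(5+55) − 27 = 93 → (93,5,55)

93,5,55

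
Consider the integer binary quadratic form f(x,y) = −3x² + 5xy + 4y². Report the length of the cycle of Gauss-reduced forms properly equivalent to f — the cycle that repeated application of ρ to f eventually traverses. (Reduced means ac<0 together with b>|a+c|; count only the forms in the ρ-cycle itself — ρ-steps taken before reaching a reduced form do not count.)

D = 73, ⌊√D⌋ = 8
river: ρ → (4,3,-4)
river: ρ → (-4,5,3)
river: ρ → (3,7,-2)
river: ρ → (-2,5,6)
river: ρ → (6,7,-1)
river: ρ → (-1,7,6)
river: ρ → (6,5,-2)
river: ρ → (-2,7,3)
river: ρ → (3,5,-4)
river: ρ → (-4,3,4)
river: ρ → (4,5,-3)
river: ρ → (-3,7,2)
river: ρ → (2,5,-6)
river: ρ → (-6,7,1)
river: ρ → (1,7,-6)
river: ρ → (-6,5,2)
river: ρ → (2,7,-3)
river: ρ → (-3,5,4)
ρ-cycle length = 18 (tail of 0 descent steps not counted)

18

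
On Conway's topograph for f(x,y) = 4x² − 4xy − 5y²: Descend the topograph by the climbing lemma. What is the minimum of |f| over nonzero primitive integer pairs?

descent: ρ → (-5,4,4)  [lands on river]
river: ρ → (4,4,-5)
river: ρ → (-5,6,3)
river: ρ → (3,6,-5)
closes: descent 1, river 4
min |a| on river = 3

3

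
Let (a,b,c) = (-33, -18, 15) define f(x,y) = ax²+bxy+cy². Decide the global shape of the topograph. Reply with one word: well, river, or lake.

D = b²−4ac = (-18)² − 4·(-33)·15 = 2304
D = 48² is a perfect square ⇒ form factors over ℤ ⇒ lakes

lake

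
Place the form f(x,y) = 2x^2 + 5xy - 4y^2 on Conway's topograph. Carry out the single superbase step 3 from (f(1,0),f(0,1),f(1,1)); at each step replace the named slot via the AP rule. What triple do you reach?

start (2,-4,3) = (f(1,0),f(0,1),f(1,1))
replace slot 3: 2·(2+(-4)) − 3 = -7 → (2,-4,-7)

2,-4,-7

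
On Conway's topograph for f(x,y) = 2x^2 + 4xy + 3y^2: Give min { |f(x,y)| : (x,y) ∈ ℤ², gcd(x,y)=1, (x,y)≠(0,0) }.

translate: b→0 (≡4 mod 4), so (2,4,3)→(2,0,1)
flip: (2,0,1)→(1,0,2)
reduced (well bottom): (1,0,2) with a≤c, −a<b≤a
well minimum = a = 1

1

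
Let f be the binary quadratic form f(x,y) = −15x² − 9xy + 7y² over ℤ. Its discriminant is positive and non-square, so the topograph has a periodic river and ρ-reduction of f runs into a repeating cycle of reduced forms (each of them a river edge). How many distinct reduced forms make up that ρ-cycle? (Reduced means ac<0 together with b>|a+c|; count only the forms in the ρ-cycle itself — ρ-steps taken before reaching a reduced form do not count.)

D = 501, ⌊√D⌋ = 22
descent: ρ → (7,9,-15)  [lands on river]
river: ρ → (-15,21,1)
river: ρ → (1,21,-15)
river: ρ → (-15,9,7)
river: ρ → (7,19,-5)
river: ρ → (-5,21,3)
river: ρ → (3,21,-5)
river: ρ → (-5,19,7)
ρ-cycle length = 8 (tail of 1 descent step not counted)

8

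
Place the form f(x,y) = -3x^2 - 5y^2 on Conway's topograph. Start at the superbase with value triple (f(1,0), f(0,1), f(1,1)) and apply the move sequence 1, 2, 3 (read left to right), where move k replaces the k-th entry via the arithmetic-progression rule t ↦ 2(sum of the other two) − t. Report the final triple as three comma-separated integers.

start (-3,-5,-8) = (f(1,0),f(0,1),f(1,1))
replace slot 1: 2·((-5)+(-8)) − (-3) = -23 → (-23,-5,-8)
replace slot 2: 2·((-23)+(-8)) − (-5) = -57 → (-23,-57,-8)
replace slot 3: 2·((-23)+(-57)) − (-8) = -152 → (-23,-57,-152)

-23,-57,-152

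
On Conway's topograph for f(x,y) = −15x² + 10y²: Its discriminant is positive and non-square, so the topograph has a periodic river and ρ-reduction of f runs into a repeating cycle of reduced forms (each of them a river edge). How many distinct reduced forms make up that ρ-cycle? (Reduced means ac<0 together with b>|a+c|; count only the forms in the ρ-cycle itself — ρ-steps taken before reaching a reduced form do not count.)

D = 600, ⌊√D⌋ = 24
descent: ρ → (10,20,-5)  [lands on river]
river: ρ → (-5,20,10)
ρ-cycle length = 2 (tail of 1 descent step not counted)

2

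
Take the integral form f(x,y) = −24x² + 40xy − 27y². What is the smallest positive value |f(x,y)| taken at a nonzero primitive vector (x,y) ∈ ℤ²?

translate: b→8 (≡-40 mod 48), so (24,-40,27)→(24,8,11)
flip: (24,8,11)→(11,-8,24)
reduced (well bottom): (11,-8,24) with a≤c, −a<b≤a
well minimum |f| = |-11| = 11 (negative-definite)

11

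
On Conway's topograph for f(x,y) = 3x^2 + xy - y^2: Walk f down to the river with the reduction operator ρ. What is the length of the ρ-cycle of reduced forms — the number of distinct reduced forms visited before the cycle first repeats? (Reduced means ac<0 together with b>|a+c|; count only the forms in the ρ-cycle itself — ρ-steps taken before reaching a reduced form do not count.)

D = 13, ⌊√D⌋ = 3
descent: ρ → (-1,3,1)  [lands on river]
river: ρ → (1,3,-1)
ρ-cycle length = 2 (tail of 1 descent step not counted)

2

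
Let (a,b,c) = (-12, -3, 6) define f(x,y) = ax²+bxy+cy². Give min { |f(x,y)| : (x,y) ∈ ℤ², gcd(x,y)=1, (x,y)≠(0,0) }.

descent: ρ → (6,15,-3)  [lands on river]
river: ρ → (-3,15,6)
river: ρ → (6,9,-9)
river: ρ → (-9,9,6)
closes: descent 1, river 4
min |a| on river = 3

3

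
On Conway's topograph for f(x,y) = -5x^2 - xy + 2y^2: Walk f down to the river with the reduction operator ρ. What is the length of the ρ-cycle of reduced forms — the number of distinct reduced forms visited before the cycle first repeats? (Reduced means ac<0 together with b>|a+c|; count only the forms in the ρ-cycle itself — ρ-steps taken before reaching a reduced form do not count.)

D = 41, ⌊√D⌋ = 6
descent: ρ → (2,5,-2)  [lands on river]
river: ρ → (-2,3,4)
river: ρ → (4,5,-1)
river: ρ → (-1,5,4)
river: ρ → (4,3,-2)
river: ρ → (-2,5,2)
river: ρ → (2,3,-4)
river: ρ → (-4,5,1)
river: ρ → (1,5,-4)
river: ρ → (-4,3,2)
ρ-cycle length = 10 (tail of 1 descent step not counted)

10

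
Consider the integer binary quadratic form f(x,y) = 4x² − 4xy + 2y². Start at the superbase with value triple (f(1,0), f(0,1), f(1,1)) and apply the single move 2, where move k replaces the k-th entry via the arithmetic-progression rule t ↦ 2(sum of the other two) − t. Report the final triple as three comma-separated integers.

start (4,2,2) = (f(1,0),f(0,1),f(1,1))
replace slot 2: 2·(4+2) − 2 = 10 → (4,10,2)

4,10,2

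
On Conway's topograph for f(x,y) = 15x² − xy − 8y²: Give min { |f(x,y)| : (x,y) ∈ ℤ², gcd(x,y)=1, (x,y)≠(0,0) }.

descent: ρ → (-8,17,6)  [lands on river]
river: ρ → (6,19,-5)
river: ρ → (-5,21,2)
river: ρ → (2,19,-15)
river: ρ → (-15,11,6)
river: ρ → (6,13,-13)
river: ρ → (-13,13,6)
river: ρ → (6,11,-15)
river: ρ → (-15,19,2)
river: ρ → (2,21,-5)
river: ρ → (-5,19,6)
river: ρ → (6,17,-8)
river: ρ → (-8,15,8)
river: ρ → (8,17,-6)
river: ρ → (-6,19,5)
river: ρ → (5,21,-2)
river: ρ → (-2,19,15)
river: ρ → (15,11,-6)
river: ρ → (-6,13,13)
river: ρ → (13,13,-6)
river: ρ → (-6,11,15)
river: ρ → (15,19,-2)
river: ρ → (-2,21,5)
river: ρ → (5,19,-6)
river: ρ → (-6,17,8)
river: ρ → (8,15,-8)
closes: descent 1, river 26
min |a| on river = 2

2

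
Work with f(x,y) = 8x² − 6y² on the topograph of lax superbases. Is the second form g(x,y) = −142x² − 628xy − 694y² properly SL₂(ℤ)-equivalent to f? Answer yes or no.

D₁ = 192, D₂ = 192
river cycle of f (length 2): (-6, 12, 2), (2, 12, -6)
river cycle of g (length 2): (-6, 12, 2), (2, 12, -6)
cycles coincide ⇒ equivalent

yes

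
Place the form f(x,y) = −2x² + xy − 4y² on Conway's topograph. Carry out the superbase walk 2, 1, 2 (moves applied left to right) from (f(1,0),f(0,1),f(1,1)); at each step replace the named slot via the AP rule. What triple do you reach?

start (-2,-4,-5) = (f(1,0),f(0,1),f(1,1))
replace slot 2: 2·((-2)+(-5)) − (-4) = -10 → (-2,-10,-5)
replace slot 1: 2·((-10)+(-5)) − (-2) = -28 → (-28,-10,-5)
replace slot 2: 2·((-28)+(-5)) − (-10) = -56 → (-28,-56,-5)

-28,-56,-5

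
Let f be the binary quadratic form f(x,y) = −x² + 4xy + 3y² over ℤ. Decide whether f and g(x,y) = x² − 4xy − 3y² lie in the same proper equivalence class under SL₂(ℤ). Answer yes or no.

D₁ = 28, D₂ = 28
river cycle of f (length 4): (3, 2, -2), (-2, 2, 3), (3, 4, -1), (-1, 4, 3)
river cycle of g (length 4): (-3, 4, 1), (1, 4, -3), (-3, 2, 2), (2, 2, -3)
cycles differ ⇒ inequivalent

no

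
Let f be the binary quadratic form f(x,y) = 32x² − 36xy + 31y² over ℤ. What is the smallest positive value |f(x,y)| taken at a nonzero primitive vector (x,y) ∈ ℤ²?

translate: b→28 (≡-36 mod 64), so (32,-36,31)→(32,28,27)
flip: (32,28,27)→(27,-28,32)
translate: b→26 (≡-28 mod 54), so (27,-28,32)→(27,26,31)
reduced (well bottom): (27,26,31) with a≤c, −a<b≤a
well minimum = a = 27

27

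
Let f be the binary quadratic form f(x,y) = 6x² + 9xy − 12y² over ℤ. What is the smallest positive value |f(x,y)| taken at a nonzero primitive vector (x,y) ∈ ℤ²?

river: ρ → (-12,15,3)
river: ρ → (3,15,-12)
river: ρ → (-12,9,6)
river: ρ → (6,15,-6)
river: ρ → (-6,9,12)
river: ρ → (12,15,-3)
river: ρ → (-3,15,12)
river: ρ → (12,9,-6)
river: ρ → (-6,15,6)
river: ρ → (6,9,-12)
closes: descent 0, river 10
min |a| on river = 3

3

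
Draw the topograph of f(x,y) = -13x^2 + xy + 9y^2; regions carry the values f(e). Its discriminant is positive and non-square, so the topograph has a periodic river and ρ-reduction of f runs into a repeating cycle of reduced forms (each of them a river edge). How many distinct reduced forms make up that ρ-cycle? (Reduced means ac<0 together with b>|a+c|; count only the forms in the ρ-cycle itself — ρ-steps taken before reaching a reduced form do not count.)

D = 469, ⌊√D⌋ = 21
descent: ρ → (9,17,-5)  [lands on river]
river: ρ → (-5,13,15)
river: ρ → (15,17,-3)
river: ρ → (-3,19,9)
ρ-cycle length = 4 (tail of 1 descent step not counted)

4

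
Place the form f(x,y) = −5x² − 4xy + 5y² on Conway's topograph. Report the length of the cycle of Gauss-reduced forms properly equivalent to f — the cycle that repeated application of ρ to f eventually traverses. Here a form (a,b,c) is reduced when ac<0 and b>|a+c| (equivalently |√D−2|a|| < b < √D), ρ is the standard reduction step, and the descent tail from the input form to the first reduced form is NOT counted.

D = 116, ⌊√D⌋ = 10
descent: ρ → (5,4,-5)  [lands on river]
river: ρ → (-5,6,4)
river: ρ → (4,10,-1)
river: ρ → (-1,10,4)
river: ρ → (4,6,-5)
river: ρ → (-5,4,5)
river: ρ → (5,6,-4)
river: ρ → (-4,10,1)
river: ρ → (1,10,-4)
river: ρ → (-4,6,5)
ρ-cycle length = 10 (tail of 1 descent step not counted)

10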